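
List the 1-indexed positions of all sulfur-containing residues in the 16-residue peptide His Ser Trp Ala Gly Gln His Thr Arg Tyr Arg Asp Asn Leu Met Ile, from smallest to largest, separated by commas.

The sulfur-bearing residues are cysteine (–SH) and methionine (–S–CH₃).
Matching residues: Met15.

15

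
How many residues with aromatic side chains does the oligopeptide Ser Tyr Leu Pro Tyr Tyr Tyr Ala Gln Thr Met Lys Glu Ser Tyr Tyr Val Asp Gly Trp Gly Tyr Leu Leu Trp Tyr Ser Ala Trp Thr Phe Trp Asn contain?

The aromatic amino acids are Phe (F, benzyl), Trp (W, indole), and Tyr (Y, phenol).
Matching residues: Tyr2, Tyr5, Tyr6, Tyr7, Tyr15, Tyr16, Trp20, Tyr22, Trp25, Tyr26, Trp29, Phe31, Trp32.

13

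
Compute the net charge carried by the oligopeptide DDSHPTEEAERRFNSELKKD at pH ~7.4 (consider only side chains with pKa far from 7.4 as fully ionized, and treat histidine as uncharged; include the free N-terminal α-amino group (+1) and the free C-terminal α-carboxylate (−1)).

The side chains ionized at physiological pH are Lys/Arg (+1) and Asp/Glu (−1); with His treated as neutral, nothing else contributes.
Positive (K, R): R11, R12, K18, K19 → +4.
Negative (D, E): D1, D2, E7, E8, E10, E16, D20 → −7.
The N-terminus (+1) and C-terminus (−1) cancel.
Net charge = (+4) + (−7) = −3.

-3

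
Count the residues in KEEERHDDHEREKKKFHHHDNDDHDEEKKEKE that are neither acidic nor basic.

2

Acidic: D, E. Basic: K, R, H. All other residues are neither.
Matching residues: F16, N21.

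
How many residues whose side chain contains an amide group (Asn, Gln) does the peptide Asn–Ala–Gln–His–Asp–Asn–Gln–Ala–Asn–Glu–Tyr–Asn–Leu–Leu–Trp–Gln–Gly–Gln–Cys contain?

Matching residues: Asn1, Gln3, Asn6, Gln7, Asn9, Asn12, Gln16, Gln18.

8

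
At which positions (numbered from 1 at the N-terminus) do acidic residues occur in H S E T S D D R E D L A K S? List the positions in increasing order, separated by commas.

3, 6, 7, 9, 10

Aspartate (D) and glutamate (E) have carboxylic-acid side chains and are the acidic amino acids.
Matching residues: E3, D6, D7, E9, D10.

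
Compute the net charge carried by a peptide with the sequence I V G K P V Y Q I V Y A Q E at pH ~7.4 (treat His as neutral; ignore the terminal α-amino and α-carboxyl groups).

Near pH 7.4, K and R contribute +1 each, D and E contribute −1 each, and every other side chain (His included, as stated) is uncharged.
Positive (K, R): K4 → +1.
Negative (D, E): E14 → −1.
Net charge = (+1) + (−1) = 0.

0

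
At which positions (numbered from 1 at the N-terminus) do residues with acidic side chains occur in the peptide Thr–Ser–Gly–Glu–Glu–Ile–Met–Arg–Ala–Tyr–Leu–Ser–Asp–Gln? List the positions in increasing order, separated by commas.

4, 5, 13

Aspartate (D) and glutamate (E) have carboxylic-acid side chains and are the acidic amino acids.
Matching residues: Glu4, Glu5, Asp13.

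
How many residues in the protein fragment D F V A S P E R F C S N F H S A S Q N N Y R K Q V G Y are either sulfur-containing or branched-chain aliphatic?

3

Sulfur-containing: C, M. Branched-chain aliphatic: I, L, V.
Sulfur-containing residues here: C10 (1).
Branched-chain aliphatic residues here: V3, V25 (2).
The two groups share no amino acid, so total = 1 + 2 = 3.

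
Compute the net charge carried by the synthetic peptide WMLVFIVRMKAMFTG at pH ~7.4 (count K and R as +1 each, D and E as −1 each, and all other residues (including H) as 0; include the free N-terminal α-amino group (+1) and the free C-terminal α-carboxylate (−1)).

+2

Positive (K, R): R8, K10 → +2.
Negative (D, E): none → −0.
The N-terminus (+1) and C-terminus (−1) cancel.
Net charge = (+2) + (−0) = +2.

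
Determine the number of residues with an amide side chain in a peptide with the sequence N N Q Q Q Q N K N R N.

9

The amide-side-chain residues are Asn (N) and Gln (Q).
Matching residues: N1, N2, Q3, Q4, Q5, Q6, N7, N9, N11.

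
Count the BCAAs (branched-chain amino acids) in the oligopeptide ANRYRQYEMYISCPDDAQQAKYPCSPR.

1

Valine (V), leucine (L), and isoleucine (I) are the branched-chain amino acids.
Matching residues: I11.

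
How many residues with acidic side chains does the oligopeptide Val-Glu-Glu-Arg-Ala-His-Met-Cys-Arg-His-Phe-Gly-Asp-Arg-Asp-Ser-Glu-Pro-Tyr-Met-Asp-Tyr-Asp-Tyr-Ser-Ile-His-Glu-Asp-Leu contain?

9

The acidic residues are Asp (D) and Glu (E), whose side chains end in a carboxylate group.
Matching residues: Glu2, Glu3, Asp13, Asp15, Glu17, Asp21, Asp23, Glu28, Asp29.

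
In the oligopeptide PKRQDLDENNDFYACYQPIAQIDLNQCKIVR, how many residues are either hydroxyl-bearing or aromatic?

3

Hydroxyl-bearing: S, T, Y. Aromatic: F, W, Y.
Hydroxyl-bearing residues here: Y13, Y16 (2).
Aromatic residues here: F12, Y13, Y16 (3).
Y is in both groups, so the 2 Y residues must not be double-counted.
Total = 2 + 3 − 2 = 3.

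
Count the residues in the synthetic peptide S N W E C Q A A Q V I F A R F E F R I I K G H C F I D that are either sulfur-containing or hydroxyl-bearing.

3

Sulfur-containing: C, M. Hydroxyl-bearing: S, T, Y.
Sulfur-containing residues here: C5, C24 (2).
Hydroxyl-bearing residues here: S1 (1).
The two groups share no amino acid, so total = 2 + 1 = 3.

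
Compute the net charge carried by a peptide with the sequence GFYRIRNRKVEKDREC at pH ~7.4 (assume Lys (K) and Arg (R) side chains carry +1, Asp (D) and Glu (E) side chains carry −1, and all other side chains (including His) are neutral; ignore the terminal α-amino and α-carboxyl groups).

+3

Positive (K, R): R4, R6, R8, K9, K12, R14 → +6.
Negative (D, E): E11, D13, E15 → −3.
Net charge = (+6) + (−3) = +3.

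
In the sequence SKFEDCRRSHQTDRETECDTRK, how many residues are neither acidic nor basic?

9

Acidic: D, E. Basic: K, R, H. All other residues are neither.
Matching residues: S1, F3, C6, S9, Q11, T12, T16, C18, T20.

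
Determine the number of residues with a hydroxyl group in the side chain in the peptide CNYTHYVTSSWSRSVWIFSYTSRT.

13

The –OH-bearing residues are Ser, Thr (aliphatic alcohols), and Tyr (phenol).
Matching residues: Y3, T4, Y6, T8, S9, S10, S12, S14, S19, Y20, T21, S22, T24.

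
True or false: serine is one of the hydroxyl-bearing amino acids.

True

The –OH-bearing residues are Ser, Thr (aliphatic alcohols), and Tyr (phenol).
Serine is in this group.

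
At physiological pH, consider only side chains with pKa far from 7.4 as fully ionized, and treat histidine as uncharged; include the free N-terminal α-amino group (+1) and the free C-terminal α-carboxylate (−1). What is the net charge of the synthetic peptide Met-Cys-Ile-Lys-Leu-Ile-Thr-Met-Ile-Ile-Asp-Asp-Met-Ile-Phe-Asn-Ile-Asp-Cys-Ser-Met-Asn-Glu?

-3

The side chains ionized at physiological pH are Lys/Arg (+1) and Asp/Glu (−1); with His treated as neutral, nothing else contributes.
Positive (K, R): Lys4 → +1.
Negative (D, E): Asp11, Asp12, Asp18, Glu23 → −4.
The N-terminus (+1) and C-terminus (−1) cancel.
Net charge = (+1) + (−4) = −3.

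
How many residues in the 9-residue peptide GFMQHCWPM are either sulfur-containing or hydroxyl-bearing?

3

Sulfur-containing: C, M. Hydroxyl-bearing: S, T, Y.
Sulfur-containing residues here: M3, C6, M9 (3).
Hydroxyl-bearing residues here: none (0).
The two groups share no amino acid, so total = 3 + 0 = 3.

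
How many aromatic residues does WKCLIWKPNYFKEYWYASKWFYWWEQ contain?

The aromatic amino acids are Phe (F, benzyl), Trp (W, indole), and Tyr (Y, phenol).
Matching residues: W1, W6, Y10, F11, Y14, W15, Y16, W20, F21, Y22, W23, W24.

12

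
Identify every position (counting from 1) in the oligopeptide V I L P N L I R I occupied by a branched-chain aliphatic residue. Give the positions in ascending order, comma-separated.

1, 2, 3, 6, 7, 9

Matching residues: V1, I2, L3, L6, I7, I9.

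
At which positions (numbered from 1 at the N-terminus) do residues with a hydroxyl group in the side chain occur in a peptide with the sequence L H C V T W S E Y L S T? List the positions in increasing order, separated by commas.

S, T, and Y are the three residues with a side-chain hydroxyl.
Matching residues: T5, S7, Y9, S11, T12.

5, 7, 9, 11, 12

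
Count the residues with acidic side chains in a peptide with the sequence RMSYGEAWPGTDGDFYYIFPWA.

Only D (aspartate) and E (glutamate) carry a side-chain carboxylic acid.
Matching residues: E6, D12, D14.

3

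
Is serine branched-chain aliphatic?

Valine (V), leucine (L), and isoleucine (I) are the branched-chain amino acids.
Serine is not in this group.

No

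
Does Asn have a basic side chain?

No

K, R, and H are the three residues with basic side chains (ε-amine, guanidinium, and imidazole respectively).
Asparagine is not in this group.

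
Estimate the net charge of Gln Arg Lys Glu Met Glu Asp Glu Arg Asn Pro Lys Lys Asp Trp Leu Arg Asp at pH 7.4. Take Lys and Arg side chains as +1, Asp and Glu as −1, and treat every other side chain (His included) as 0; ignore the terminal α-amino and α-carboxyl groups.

Positive (K, R): Arg2, Lys3, Arg9, Lys12, Lys13, Arg17 → +6.
Negative (D, E): Glu4, Glu6, Asp7, Glu8, Asp14, Asp18 → −6.
Net charge = (+6) + (−6) = 0.

0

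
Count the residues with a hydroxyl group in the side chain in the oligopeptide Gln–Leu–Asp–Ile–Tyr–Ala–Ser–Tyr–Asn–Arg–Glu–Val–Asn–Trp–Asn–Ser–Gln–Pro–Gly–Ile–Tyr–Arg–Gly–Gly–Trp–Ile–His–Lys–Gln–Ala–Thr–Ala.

S, T, and Y are the three residues with a side-chain hydroxyl.
Matching residues: Tyr5, Ser7, Tyr8, Ser16, Tyr21, Thr31.

6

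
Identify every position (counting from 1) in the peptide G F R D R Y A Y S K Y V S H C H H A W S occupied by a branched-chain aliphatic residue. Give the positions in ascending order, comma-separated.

Valine (V), leucine (L), and isoleucine (I) are the branched-chain amino acids.
Matching residues: V12.

12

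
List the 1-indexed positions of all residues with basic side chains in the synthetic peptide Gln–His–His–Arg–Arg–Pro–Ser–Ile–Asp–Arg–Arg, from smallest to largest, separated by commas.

The basic amino acids are Lys (K), Arg (R), and His (H).
Matching residues: His2, His3, Arg4, Arg5, Arg10, Arg11.

2, 3, 4, 5, 10, 11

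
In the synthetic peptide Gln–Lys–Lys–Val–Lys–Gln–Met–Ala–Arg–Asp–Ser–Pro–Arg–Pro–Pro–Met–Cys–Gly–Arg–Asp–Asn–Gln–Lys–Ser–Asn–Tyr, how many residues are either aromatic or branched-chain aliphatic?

Aromatic: F, W, Y. Branched-chain aliphatic: I, L, V.
Aromatic residues here: Tyr26 (1).
Branched-chain aliphatic residues here: Val4 (1).
The two groups share no amino acid, so total = 1 + 1 = 2.

2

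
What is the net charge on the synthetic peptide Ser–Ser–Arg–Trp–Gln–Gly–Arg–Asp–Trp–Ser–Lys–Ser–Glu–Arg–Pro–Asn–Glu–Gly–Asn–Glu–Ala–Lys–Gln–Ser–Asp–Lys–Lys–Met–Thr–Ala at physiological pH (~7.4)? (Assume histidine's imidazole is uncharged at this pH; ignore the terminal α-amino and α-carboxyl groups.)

+2

Near pH 7.4, K and R contribute +1 each, D and E contribute −1 each, and every other side chain (His included, as stated) is uncharged.
Positive (K, R): Arg3, Arg7, Lys11, Arg14, Lys22, Lys26, Lys27 → +7.
Negative (D, E): Asp8, Glu13, Glu17, Glu20, Asp25 → −5.
Net charge = (+7) + (−5) = +2.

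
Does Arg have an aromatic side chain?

The aromatic amino acids are Phe (F, benzyl), Trp (W, indole), and Tyr (Y, phenol).
Arginine is not in this group.

No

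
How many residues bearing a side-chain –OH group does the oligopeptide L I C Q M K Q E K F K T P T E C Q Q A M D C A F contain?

The –OH-bearing residues are Ser, Thr (aliphatic alcohols), and Tyr (phenol).
Matching residues: T12, T14.

2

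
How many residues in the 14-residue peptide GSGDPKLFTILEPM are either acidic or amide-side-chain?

2

Acidic: D, E. Amide-side-chain: N, Q.
Acidic residues here: D4, E12 (2).
Amide-side-chain residues here: none (0).
The two groups share no amino acid, so total = 2 + 0 = 2.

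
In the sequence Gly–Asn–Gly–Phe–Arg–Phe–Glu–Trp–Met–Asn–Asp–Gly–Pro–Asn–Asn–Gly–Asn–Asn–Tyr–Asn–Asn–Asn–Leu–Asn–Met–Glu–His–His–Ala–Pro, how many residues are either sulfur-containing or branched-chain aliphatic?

3

Sulfur-containing: C, M. Branched-chain aliphatic: I, L, V.
Sulfur-containing residues here: Met9, Met25 (2).
Branched-chain aliphatic residues here: Leu23 (1).
The two groups share no amino acid, so total = 2 + 1 = 3.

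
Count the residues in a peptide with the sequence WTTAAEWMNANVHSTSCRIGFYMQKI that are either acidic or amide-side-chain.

4

Acidic: D, E. Amide-side-chain: N, Q.
Acidic residues here: E6 (1).
Amide-side-chain residues here: N9, N11, Q24 (3).
The two groups share no amino acid, so total = 1 + 3 = 4.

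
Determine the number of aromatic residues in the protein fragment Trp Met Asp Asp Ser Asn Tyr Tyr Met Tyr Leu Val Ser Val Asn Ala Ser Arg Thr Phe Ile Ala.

5

Phenylalanine (F), tryptophan (W), and tyrosine (Y) have aromatic ring side chains.
Matching residues: Trp1, Tyr7, Tyr8, Tyr10, Phe20.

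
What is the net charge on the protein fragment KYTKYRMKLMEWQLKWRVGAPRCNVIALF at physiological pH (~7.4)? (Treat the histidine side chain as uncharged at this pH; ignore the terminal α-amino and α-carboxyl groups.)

+6

Near pH 7.4, K and R contribute +1 each, D and E contribute −1 each, and every other side chain (His included, as stated) is uncharged.
Positive (K, R): K1, K4, R6, K8, K15, R17, R22 → +7.
Negative (D, E): E11 → −1.
Net charge = (+7) + (−1) = +6.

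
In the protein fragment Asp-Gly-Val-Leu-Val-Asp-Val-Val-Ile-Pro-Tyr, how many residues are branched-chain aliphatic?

6

Valine (V), leucine (L), and isoleucine (I) are the branched-chain amino acids.
Matching residues: Val3, Leu4, Val5, Val7, Val8, Ile9.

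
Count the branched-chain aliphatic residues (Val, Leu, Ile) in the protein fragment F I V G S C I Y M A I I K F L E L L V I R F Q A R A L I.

12

Matching residues: I2, V3, I7, I11, I12, L15, L17, L18, V19, I20, L27, I28.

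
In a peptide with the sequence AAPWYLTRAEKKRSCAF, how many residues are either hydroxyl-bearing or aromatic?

Hydroxyl-bearing: S, T, Y. Aromatic: F, W, Y.
Hydroxyl-bearing residues here: Y5, T7, S14 (3).
Aromatic residues here: W4, Y5, F17 (3).
Y is in both groups, so the 1 Y residue must not be double-counted.
Total = 3 + 3 − 1 = 5.

5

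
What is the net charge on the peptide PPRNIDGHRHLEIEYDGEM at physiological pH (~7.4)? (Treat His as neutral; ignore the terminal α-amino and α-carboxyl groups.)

-3

Near pH 7.4, K and R contribute +1 each, D and E contribute −1 each, and every other side chain (His included, as stated) is uncharged.
Positive (K, R): R3, R9 → +2.
Negative (D, E): D6, E12, E14, D16, E18 → −5.
Net charge = (+2) + (−5) = −3.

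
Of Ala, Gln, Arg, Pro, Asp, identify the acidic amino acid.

Asp

The acidic residues are Asp (D) and Glu (E), whose side chains end in a carboxylate group.
Of the listed options, only Asp belongs to this group.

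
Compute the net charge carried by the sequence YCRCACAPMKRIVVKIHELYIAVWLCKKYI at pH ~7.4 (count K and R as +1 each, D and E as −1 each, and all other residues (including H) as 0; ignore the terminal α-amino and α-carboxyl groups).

+5

Positive (K, R): R3, K10, R11, K15, K27, K28 → +6.
Negative (D, E): E18 → −1.
Net charge = (+6) + (−1) = +5.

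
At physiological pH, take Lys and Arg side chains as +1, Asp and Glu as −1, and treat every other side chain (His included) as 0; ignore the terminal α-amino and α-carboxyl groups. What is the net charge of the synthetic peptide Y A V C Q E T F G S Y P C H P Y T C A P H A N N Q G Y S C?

-1

Positive (K, R): none → +0.
Negative (D, E): E6 → −1.
Net charge = (+0) + (−1) = −1.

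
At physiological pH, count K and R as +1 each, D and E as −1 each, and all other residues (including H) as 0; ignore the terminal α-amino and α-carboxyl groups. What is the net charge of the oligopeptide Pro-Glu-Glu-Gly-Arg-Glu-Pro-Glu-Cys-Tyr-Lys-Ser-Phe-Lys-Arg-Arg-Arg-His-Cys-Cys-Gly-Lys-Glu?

+2

Positive (K, R): Arg5, Lys11, Lys14, Arg15, Arg16, Arg17, Lys22 → +7.
Negative (D, E): Glu2, Glu3, Glu6, Glu8, Glu23 → −5.
Net charge = (+7) + (−5) = +2.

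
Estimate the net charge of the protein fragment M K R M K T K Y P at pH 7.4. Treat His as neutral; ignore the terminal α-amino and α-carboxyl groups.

+4

At pH ~7.4 the Lys and Arg side chains are protonated (+1), the Asp and Glu side chains are deprotonated (−1), and with His taken as neutral all other side chains carry no charge.
Positive (K, R): K2, R3, K5, K7 → +4.
Negative (D, E): none → −0.
Net charge = (+4) + (−0) = +4.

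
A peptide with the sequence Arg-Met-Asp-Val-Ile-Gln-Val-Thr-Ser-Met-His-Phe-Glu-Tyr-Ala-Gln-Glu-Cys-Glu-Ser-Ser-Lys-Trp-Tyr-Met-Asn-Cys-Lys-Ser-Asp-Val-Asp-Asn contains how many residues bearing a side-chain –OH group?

7

The –OH-bearing residues are Ser, Thr (aliphatic alcohols), and Tyr (phenol).
Matching residues: Thr8, Ser9, Tyr14, Ser20, Ser21, Tyr24, Ser29.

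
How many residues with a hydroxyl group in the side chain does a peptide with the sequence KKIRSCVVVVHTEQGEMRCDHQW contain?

S, T, and Y are the three residues with a side-chain hydroxyl.
Matching residues: S5, T12.

2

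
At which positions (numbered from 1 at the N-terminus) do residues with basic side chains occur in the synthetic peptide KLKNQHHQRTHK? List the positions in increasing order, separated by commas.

1, 3, 6, 7, 9, 11, 12

The basic amino acids are Lys (K), Arg (R), and His (H).
Matching residues: K1, K3, H6, H7, R9, H11, K12.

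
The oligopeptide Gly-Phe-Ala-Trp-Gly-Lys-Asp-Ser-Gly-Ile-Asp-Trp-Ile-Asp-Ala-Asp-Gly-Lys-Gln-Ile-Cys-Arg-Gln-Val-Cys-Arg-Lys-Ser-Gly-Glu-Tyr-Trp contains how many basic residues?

5

The basic amino acids are Lys (K), Arg (R), and His (H).
Matching residues: Lys6, Lys18, Arg22, Arg26, Lys27.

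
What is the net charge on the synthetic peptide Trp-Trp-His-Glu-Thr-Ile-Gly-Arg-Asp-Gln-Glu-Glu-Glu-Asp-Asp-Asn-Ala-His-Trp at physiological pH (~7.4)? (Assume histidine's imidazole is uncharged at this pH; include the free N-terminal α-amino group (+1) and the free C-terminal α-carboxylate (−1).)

-6

The side chains ionized at physiological pH are Lys/Arg (+1) and Asp/Glu (−1); with His treated as neutral, nothing else contributes.
Positive (K, R): Arg8 → +1.
Negative (D, E): Glu4, Asp9, Glu11, Glu12, Glu13, Asp14, Asp15 → −7.
The N-terminus (+1) and C-terminus (−1) cancel.
Net charge = (+1) + (−7) = −6.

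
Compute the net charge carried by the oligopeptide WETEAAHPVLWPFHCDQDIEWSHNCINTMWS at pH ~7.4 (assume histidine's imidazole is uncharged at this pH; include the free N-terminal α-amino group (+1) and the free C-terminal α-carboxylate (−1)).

-5

At pH ~7.4 the Lys and Arg side chains are protonated (+1), the Asp and Glu side chains are deprotonated (−1), and with His taken as neutral all other side chains carry no charge.
Positive (K, R): none → +0.
Negative (D, E): E2, E4, D16, D18, E20 → −5.
The N-terminus (+1) and C-terminus (−1) cancel.
Net charge = (+0) + (−5) = −5.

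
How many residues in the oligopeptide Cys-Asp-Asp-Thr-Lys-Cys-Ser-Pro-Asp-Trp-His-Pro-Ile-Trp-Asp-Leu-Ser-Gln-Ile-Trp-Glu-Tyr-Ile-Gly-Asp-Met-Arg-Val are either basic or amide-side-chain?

Basic: H, K, R. Amide-side-chain: N, Q.
Basic residues here: Lys5, His11, Arg27 (3).
Amide-side-chain residues here: Gln18 (1).
The two groups share no amino acid, so total = 3 + 1 = 4.

4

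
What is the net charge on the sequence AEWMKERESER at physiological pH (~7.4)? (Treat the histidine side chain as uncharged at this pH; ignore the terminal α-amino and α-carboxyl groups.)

Near pH 7.4, K and R contribute +1 each, D and E contribute −1 each, and every other side chain (His included, as stated) is uncharged.
Positive (K, R): K5, R7, R11 → +3.
Negative (D, E): E2, E6, E8, E10 → −4.
Net charge = (+3) + (−4) = −1.

-1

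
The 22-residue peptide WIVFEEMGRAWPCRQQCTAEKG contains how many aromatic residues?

The aromatic amino acids are Phe (F, benzyl), Trp (W, indole), and Tyr (Y, phenol).
Matching residues: W1, F4, W11.

3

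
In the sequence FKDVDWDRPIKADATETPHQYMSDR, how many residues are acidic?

6

Aspartate (D) and glutamate (E) have carboxylic-acid side chains and are the acidic amino acids.
Matching residues: D3, D5, D7, D13, E16, D24.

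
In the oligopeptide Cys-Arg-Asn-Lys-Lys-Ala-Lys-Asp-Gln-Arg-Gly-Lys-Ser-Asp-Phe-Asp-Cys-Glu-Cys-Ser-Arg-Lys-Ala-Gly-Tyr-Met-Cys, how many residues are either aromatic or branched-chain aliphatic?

Aromatic: F, W, Y. Branched-chain aliphatic: I, L, V.
Aromatic residues here: Phe15, Tyr25 (2).
Branched-chain aliphatic residues here: none (0).
The two groups share no amino acid, so total = 2 + 0 = 2.

2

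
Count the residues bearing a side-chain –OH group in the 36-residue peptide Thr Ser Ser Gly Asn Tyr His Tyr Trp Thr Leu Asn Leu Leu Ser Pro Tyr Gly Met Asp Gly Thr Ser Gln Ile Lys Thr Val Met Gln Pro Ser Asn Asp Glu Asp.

12

The –OH-bearing residues are Ser, Thr (aliphatic alcohols), and Tyr (phenol).
Matching residues: Thr1, Ser2, Ser3, Tyr6, Tyr8, Thr10, Ser15, Tyr17, Thr22, Ser23, Thr27, Ser32.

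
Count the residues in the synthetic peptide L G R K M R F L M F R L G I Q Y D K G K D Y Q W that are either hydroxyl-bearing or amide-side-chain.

4

Hydroxyl-bearing: S, T, Y. Amide-side-chain: N, Q.
Hydroxyl-bearing residues here: Y16, Y22 (2).
Amide-side-chain residues here: Q15, Q23 (2).
The two groups share no amino acid, so total = 2 + 2 = 4.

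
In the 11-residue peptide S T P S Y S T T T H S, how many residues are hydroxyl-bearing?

9

The –OH-bearing residues are Ser, Thr (aliphatic alcohols), and Tyr (phenol).
Matching residues: S1, T2, S4, Y5, S6, T7, T8, T9, S11.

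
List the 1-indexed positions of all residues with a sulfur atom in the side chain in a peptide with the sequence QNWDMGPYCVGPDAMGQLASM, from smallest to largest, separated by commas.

Cysteine (C, thiol) and methionine (M, thioether) are the two sulfur-containing amino acids.
Matching residues: M5, C9, M15, M21.

5, 9, 15, 21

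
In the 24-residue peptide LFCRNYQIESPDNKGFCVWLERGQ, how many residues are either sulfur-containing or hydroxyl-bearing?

Sulfur-containing: C, M. Hydroxyl-bearing: S, T, Y.
Sulfur-containing residues here: C3, C17 (2).
Hydroxyl-bearing residues here: Y6, S10 (2).
The two groups share no amino acid, so total = 2 + 2 = 4.

4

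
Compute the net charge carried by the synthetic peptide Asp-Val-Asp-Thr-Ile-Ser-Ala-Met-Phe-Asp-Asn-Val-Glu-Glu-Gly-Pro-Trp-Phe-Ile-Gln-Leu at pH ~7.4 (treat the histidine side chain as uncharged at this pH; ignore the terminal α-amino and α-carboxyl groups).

-5

At pH ~7.4 the Lys and Arg side chains are protonated (+1), the Asp and Glu side chains are deprotonated (−1), and with His taken as neutral all other side chains carry no charge.
Positive (K, R): none → +0.
Negative (D, E): Asp1, Asp3, Asp10, Glu13, Glu14 → −5.
Net charge = (+0) + (−5) = −5.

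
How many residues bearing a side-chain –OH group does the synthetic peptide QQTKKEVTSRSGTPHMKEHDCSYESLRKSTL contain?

10

Serine (S), threonine (T), and tyrosine (Y) each carry a hydroxyl group on the side chain.
Matching residues: T3, T8, S9, S11, T13, S22, Y23, S25, S29, T30.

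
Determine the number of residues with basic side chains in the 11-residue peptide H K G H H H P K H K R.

The basic amino acids are Lys (K), Arg (R), and His (H).
Matching residues: H1, K2, H4, H5, H6, K8, H9, K10, R11.

9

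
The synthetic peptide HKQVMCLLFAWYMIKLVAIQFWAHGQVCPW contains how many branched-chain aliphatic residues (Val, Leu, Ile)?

8

Matching residues: V4, L7, L8, I14, L16, V17, I19, V27.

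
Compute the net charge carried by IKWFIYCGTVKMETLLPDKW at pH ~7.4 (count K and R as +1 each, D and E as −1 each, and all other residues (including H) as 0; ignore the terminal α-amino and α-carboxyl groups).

+1

Positive (K, R): K2, K11, K19 → +3.
Negative (D, E): E13, D18 → −2.
Net charge = (+3) + (−2) = +1.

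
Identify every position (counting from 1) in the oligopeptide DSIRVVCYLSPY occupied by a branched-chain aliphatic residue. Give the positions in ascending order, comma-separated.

3, 5, 6, 9

V, L, and I make up the branched-chain aliphatic group.
Matching residues: I3, V5, V6, L9.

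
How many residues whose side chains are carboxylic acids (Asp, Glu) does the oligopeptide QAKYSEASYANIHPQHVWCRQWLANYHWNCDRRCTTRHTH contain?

2

Matching residues: E6, D31.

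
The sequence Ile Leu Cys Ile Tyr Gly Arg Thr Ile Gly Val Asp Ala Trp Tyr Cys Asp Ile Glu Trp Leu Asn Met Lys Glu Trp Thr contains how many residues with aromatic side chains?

F, W, and Y each carry an aromatic ring on the side chain.
Matching residues: Tyr5, Trp14, Tyr15, Trp20, Trp26.

5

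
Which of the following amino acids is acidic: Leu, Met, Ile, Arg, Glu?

Aspartate (D) and glutamate (E) have carboxylic-acid side chains and are the acidic amino acids.
Of the listed options, only Glu belongs to this group.

Glu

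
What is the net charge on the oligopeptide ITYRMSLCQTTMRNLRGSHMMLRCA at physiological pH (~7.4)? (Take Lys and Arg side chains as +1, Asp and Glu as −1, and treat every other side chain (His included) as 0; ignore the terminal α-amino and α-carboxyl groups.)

Positive (K, R): R4, R13, R16, R23 → +4.
Negative (D, E): none → −0.
Net charge = (+4) + (−0) = +4.

+4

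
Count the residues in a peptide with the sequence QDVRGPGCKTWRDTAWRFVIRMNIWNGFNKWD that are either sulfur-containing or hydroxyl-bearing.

4

Sulfur-containing: C, M. Hydroxyl-bearing: S, T, Y.
Sulfur-containing residues here: C8, M22 (2).
Hydroxyl-bearing residues here: T10, T14 (2).
The two groups share no amino acid, so total = 2 + 2 = 4.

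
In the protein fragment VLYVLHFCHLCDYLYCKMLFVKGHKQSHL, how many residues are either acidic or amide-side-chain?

2

Acidic: D, E. Amide-side-chain: N, Q.
Acidic residues here: D12 (1).
Amide-side-chain residues here: Q26 (1).
The two groups share no amino acid, so total = 1 + 1 = 2.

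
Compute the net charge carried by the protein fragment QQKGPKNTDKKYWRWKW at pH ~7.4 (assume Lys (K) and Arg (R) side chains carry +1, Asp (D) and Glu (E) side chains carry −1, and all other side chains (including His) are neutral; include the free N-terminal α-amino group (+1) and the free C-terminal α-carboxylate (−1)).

Positive (K, R): K3, K6, K10, K11, R14, K16 → +6.
Negative (D, E): D9 → −1.
The N-terminus (+1) and C-terminus (−1) cancel.
Net charge = (+6) + (−1) = +5.

+5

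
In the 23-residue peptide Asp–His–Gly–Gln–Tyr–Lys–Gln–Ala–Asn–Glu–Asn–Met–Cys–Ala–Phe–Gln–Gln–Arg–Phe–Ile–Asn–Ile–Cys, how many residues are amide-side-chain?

7

Asparagine (N) and glutamine (Q) have uncharged amide side chains.
Matching residues: Gln4, Gln7, Asn9, Asn11, Gln16, Gln17, Asn21.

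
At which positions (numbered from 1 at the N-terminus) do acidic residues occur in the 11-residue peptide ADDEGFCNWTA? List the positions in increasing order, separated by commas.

Only D (aspartate) and E (glutamate) carry a side-chain carboxylic acid.
Matching residues: D2, D3, E4.

2, 3, 4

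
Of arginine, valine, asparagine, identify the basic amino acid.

arginine

Lysine (K), arginine (R), and histidine (H) have basic, nitrogen-containing side chains.
Of the listed options, only arginine belongs to this group.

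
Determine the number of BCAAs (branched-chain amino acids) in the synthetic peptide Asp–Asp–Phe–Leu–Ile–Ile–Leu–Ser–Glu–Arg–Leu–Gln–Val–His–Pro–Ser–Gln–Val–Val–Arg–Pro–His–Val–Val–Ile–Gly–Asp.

11

The BCAAs are Val, Leu, and Ile — aliphatic side chains with a branch point.
Matching residues: Leu4, Ile5, Ile6, Leu7, Leu11, Val13, Val18, Val19, Val23, Val24, Ile25.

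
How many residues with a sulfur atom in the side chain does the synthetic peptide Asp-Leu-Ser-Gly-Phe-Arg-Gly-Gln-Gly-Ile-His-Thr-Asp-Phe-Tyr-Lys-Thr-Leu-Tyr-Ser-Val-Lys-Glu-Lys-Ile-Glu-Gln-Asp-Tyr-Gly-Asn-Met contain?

Only Cys (C) and Met (M) have a sulfur atom in the side chain.
Matching residues: Met32.

1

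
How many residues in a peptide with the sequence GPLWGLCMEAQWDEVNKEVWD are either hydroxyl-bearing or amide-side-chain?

2

Hydroxyl-bearing: S, T, Y. Amide-side-chain: N, Q.
Hydroxyl-bearing residues here: none (0).
Amide-side-chain residues here: Q11, N16 (2).
The two groups share no amino acid, so total = 0 + 2 = 2.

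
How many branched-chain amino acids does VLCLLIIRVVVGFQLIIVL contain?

14

The BCAAs are Val, Leu, and Ile — aliphatic side chains with a branch point.
Matching residues: V1, L2, L4, L5, I6, I7, V9, V10, V11, L15, I16, I17, V18, L19.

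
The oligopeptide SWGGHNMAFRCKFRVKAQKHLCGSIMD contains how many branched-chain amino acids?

V, L, and I make up the branched-chain aliphatic group.
Matching residues: V15, L21, I25.

3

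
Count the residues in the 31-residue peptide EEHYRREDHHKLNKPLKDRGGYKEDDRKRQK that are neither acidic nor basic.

Acidic: D, E. Basic: K, R, H. All other residues are neither.
Matching residues: Y4, L12, N13, P15, L16, G20, G21, Y22, Q30.

9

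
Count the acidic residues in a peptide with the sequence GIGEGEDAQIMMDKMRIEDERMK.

7

The acidic residues are Asp (D) and Glu (E), whose side chains end in a carboxylate group.
Matching residues: E4, E6, D7, D13, E18, D19, E20.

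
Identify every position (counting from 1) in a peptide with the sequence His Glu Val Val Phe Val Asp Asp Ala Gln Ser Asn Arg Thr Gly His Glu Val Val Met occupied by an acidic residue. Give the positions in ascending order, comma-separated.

2, 7, 8, 17

Only D (aspartate) and E (glutamate) carry a side-chain carboxylic acid.
Matching residues: Glu2, Asp7, Asp8, Glu17.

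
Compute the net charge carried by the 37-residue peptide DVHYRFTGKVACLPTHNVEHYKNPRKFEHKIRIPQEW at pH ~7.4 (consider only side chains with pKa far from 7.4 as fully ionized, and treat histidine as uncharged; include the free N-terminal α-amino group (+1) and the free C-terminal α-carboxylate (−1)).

+3

Near pH 7.4, K and R contribute +1 each, D and E contribute −1 each, and every other side chain (His included, as stated) is uncharged.
Positive (K, R): R5, K9, K22, R25, K26, K30, R32 → +7.
Negative (D, E): D1, E19, E28, E36 → −4.
The N-terminus (+1) and C-terminus (−1) cancel.
Net charge = (+7) + (−4) = +3.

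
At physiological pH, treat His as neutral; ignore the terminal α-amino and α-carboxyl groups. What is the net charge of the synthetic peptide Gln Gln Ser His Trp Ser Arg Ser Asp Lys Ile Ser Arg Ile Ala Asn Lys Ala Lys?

The side chains ionized at physiological pH are Lys/Arg (+1) and Asp/Glu (−1); with His treated as neutral, nothing else contributes.
Positive (K, R): Arg7, Lys10, Arg13, Lys17, Lys19 → +5.
Negative (D, E): Asp9 → −1.
Net charge = (+5) + (−1) = +4.

+4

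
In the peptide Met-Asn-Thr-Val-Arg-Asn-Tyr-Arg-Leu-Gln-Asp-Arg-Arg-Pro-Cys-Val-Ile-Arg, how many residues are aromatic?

1

The aromatic amino acids are Phe (F, benzyl), Trp (W, indole), and Tyr (Y, phenol).
Matching residues: Tyr7.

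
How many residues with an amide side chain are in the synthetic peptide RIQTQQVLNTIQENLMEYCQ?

7

Only N (asparagine) and Q (glutamine) carry a side-chain carboxamide.
Matching residues: Q3, Q5, Q6, N9, Q12, N14, Q20.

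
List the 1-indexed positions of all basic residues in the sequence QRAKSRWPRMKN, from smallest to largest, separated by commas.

The basic amino acids are Lys (K), Arg (R), and His (H).
Matching residues: R2, K4, R6, R9, K11.

2, 4, 6, 9, 11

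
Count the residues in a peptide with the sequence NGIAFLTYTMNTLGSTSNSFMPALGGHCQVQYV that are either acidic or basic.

1

Acidic: D, E. Basic: H, K, R.
Acidic residues here: none (0).
Basic residues here: H27 (1).
The two groups share no amino acid, so total = 0 + 1 = 1.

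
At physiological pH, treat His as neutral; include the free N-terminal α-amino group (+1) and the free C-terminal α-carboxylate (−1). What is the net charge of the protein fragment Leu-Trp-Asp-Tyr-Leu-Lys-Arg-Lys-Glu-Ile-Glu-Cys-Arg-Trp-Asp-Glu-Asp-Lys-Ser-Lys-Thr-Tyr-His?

Near pH 7.4, K and R contribute +1 each, D and E contribute −1 each, and every other side chain (His included, as stated) is uncharged.
Positive (K, R): Lys6, Arg7, Lys8, Arg13, Lys18, Lys20 → +6.
Negative (D, E): Asp3, Glu9, Glu11, Asp15, Glu16, Asp17 → −6.
The N-terminus (+1) and C-terminus (−1) cancel.
Net charge = (+6) + (−6) = 0.

0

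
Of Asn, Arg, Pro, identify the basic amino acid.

Arg

Lysine (K), arginine (R), and histidine (H) have basic, nitrogen-containing side chains.
Of the listed options, only Arg belongs to this group.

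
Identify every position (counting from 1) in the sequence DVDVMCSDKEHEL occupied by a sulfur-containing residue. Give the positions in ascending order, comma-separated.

Cysteine (C, thiol) and methionine (M, thioether) are the two sulfur-containing amino acids.
Matching residues: M5, C6.

5, 6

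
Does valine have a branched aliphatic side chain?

Valine (V), leucine (L), and isoleucine (I) are the branched-chain amino acids.
Valine is in this group.

Yes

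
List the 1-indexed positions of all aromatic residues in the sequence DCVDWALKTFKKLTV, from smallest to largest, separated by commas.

F, W, and Y each carry an aromatic ring on the side chain.
Matching residues: W5, F10.

5, 10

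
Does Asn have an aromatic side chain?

The aromatic amino acids are Phe (F, benzyl), Trp (W, indole), and Tyr (Y, phenol).
Asparagine is not in this group.

No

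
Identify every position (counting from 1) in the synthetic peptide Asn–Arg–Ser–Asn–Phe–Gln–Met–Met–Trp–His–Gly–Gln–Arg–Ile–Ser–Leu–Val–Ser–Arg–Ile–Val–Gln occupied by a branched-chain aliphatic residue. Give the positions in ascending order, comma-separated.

14, 16, 17, 20, 21

V, L, and I make up the branched-chain aliphatic group.
Matching residues: Ile14, Leu16, Val17, Ile20, Val21.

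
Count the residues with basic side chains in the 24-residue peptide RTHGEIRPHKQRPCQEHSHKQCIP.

The basic amino acids are Lys (K), Arg (R), and His (H).
Matching residues: R1, H3, R7, H9, K10, R12, H17, H19, K20.

9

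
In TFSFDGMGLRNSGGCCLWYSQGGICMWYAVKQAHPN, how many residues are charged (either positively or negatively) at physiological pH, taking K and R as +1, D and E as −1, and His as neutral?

Charged side chains at pH ~7.4: K, R (positive); D, E (negative).
Matching residues: D5, R10, K31.

3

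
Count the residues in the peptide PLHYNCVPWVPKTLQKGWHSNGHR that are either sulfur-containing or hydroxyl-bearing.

Sulfur-containing: C, M. Hydroxyl-bearing: S, T, Y.
Sulfur-containing residues here: C6 (1).
Hydroxyl-bearing residues here: Y4, T13, S20 (3).
The two groups share no amino acid, so total = 1 + 3 = 4.

4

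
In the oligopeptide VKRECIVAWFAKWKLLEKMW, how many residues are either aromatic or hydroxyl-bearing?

Aromatic: F, W, Y. Hydroxyl-bearing: S, T, Y.
Aromatic residues here: W9, F10, W13, W20 (4).
Hydroxyl-bearing residues here: none (0).
(Y belongs to both groups, but none appear in this sequence.) Total = 4 + 0 = 4.

4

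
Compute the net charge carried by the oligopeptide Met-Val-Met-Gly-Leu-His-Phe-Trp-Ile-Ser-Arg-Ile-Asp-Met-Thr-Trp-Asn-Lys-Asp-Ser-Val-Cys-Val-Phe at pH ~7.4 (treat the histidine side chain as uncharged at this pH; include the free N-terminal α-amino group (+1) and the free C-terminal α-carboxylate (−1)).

0

The side chains ionized at physiological pH are Lys/Arg (+1) and Asp/Glu (−1); with His treated as neutral, nothing else contributes.
Positive (K, R): Arg11, Lys18 → +2.
Negative (D, E): Asp13, Asp19 → −2.
The N-terminus (+1) and C-terminus (−1) cancel.
Net charge = (+2) + (−2) = 0.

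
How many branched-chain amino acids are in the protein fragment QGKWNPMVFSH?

1

Valine (V), leucine (L), and isoleucine (I) are the branched-chain amino acids.
Matching residues: V8.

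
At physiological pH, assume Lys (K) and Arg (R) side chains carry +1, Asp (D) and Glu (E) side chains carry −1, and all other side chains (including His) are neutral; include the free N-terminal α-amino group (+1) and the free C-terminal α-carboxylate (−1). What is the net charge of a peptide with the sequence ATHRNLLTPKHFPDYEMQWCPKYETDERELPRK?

Positive (K, R): R4, K10, K22, R28, R32, K33 → +6.
Negative (D, E): D14, E16, E24, D26, E27, E29 → −6.
The N-terminus (+1) and C-terminus (−1) cancel.
Net charge = (+6) + (−6) = 0.

0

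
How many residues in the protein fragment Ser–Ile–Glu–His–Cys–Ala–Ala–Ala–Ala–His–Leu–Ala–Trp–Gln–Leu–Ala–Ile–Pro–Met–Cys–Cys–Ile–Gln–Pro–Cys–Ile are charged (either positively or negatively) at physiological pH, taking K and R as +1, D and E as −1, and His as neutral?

1

Charged side chains at pH ~7.4: K, R (positive); D, E (negative).
Matching residues: Glu3.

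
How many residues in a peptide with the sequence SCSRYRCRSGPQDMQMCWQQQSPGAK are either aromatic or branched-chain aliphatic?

Aromatic: F, W, Y. Branched-chain aliphatic: I, L, V.
Aromatic residues here: Y5, W18 (2).
Branched-chain aliphatic residues here: none (0).
The two groups share no amino acid, so total = 2 + 0 = 2.

2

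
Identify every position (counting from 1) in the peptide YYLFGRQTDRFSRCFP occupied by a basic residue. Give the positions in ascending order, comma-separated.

6, 10, 13

The basic amino acids are Lys (K), Arg (R), and His (H).
Matching residues: R6, R10, R13.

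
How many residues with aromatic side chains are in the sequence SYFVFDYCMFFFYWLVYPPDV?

10

F, W, and Y each carry an aromatic ring on the side chain.
Matching residues: Y2, F3, F5, Y7, F10, F11, F12, Y13, W14, Y17.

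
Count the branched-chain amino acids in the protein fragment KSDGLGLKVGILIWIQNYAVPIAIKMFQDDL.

11

The BCAAs are Val, Leu, and Ile — aliphatic side chains with a branch point.
Matching residues: L5, L7, V9, I11, L12, I13, I15, V20, I22, I24, L31.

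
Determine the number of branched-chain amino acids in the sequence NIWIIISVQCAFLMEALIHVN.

9

The BCAAs are Val, Leu, and Ile — aliphatic side chains with a branch point.
Matching residues: I2, I4, I5, I6, V8, L13, L17, I18, V20.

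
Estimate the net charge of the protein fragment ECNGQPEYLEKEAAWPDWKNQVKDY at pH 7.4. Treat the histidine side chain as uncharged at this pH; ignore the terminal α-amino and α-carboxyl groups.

The side chains ionized at physiological pH are Lys/Arg (+1) and Asp/Glu (−1); with His treated as neutral, nothing else contributes.
Positive (K, R): K11, K19, K23 → +3.
Negative (D, E): E1, E7, E10, E12, D17, D24 → −6.
Net charge = (+3) + (−6) = −3.

-3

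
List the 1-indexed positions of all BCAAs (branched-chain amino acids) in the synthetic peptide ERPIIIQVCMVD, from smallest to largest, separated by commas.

4, 5, 6, 8, 11

Valine (V), leucine (L), and isoleucine (I) are the branched-chain amino acids.
Matching residues: I4, I5, I6, V8, V11.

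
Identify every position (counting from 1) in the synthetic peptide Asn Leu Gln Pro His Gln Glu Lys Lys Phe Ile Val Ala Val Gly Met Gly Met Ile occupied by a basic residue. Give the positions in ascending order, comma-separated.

5, 8, 9

Lysine (K), arginine (R), and histidine (H) have basic, nitrogen-containing side chains.
Matching residues: His5, Lys8, Lys9.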